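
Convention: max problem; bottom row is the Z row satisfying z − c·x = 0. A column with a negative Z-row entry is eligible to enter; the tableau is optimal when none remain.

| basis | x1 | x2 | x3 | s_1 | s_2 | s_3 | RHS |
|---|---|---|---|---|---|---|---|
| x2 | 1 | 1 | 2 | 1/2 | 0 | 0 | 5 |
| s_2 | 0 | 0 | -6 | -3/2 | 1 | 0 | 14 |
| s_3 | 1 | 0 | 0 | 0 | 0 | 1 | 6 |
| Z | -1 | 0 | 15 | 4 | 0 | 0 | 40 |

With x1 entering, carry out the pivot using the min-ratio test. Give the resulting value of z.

45

Ratio test on column x1 — row 1: 5/1 = 5; row 2: entry 0 ≤ 0; row 3: 6/1 = 6. Minimum is 5 at row 1 (x2 leaves); pivot element 1.
Pivot on row 1; the Z-row RHS becomes 40 − (-1)·5 = 45.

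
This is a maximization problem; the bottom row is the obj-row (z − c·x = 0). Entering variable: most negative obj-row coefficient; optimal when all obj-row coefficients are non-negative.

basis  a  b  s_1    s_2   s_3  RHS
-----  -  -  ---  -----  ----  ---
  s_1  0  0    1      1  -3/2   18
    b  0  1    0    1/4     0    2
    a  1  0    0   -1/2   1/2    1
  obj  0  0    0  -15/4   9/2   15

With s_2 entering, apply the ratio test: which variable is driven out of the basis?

b

Column s_2 entries and ratios — s_1: 18/1 = 18; b: 2/(1/4) = 8; a: -1/2 ≤ 0, skip.
Smallest ratio is 8 in the row of b, so b leaves.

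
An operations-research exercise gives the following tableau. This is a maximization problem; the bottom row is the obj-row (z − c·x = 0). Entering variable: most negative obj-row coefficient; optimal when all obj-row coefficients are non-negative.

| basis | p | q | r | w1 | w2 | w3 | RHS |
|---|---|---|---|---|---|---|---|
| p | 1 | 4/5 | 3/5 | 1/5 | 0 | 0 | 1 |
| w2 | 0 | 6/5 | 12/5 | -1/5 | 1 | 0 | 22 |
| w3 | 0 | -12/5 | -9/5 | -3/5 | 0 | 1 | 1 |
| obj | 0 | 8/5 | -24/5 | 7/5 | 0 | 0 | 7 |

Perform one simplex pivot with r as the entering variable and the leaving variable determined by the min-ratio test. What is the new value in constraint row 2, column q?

Ratio test on column r — row 1: 1/(3/5) = 5/3; row 2: 22/(12/5) = 55/6; row 3: entry -9/5 ≤ 0. Minimum is 5/3 at row 1 (p leaves); pivot element 3/5.
Divide row 1 by 3/5; eliminate column r from the other rows.
Row 2 update in column q: 6/5 − (12/5)·(4/3) = -2.

-2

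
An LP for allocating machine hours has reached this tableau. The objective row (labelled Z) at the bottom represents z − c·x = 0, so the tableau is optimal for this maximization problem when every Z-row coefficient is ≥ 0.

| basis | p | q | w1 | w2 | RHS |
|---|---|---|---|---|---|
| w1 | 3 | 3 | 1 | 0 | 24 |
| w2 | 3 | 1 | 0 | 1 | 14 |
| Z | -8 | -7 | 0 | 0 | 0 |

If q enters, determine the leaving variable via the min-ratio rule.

w1

Column q entries and ratios — w1: 24/3 = 8; w2: 14/1 = 14.
Smallest ratio is 8 in the row of w1, so w1 leaves.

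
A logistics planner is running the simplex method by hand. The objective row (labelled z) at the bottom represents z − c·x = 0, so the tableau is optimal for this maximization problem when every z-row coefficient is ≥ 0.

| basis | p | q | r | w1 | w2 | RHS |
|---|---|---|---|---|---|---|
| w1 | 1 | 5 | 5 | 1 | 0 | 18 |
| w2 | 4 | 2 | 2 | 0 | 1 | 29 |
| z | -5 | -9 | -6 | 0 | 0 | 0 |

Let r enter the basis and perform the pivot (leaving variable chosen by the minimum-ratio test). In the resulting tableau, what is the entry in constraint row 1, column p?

1/5

Ratio test on column r — row 1: 18/5 = 18/5; row 2: 29/2 = 29/2. Minimum is 18/5 at row 1 (w1 leaves); pivot element 5.
Divide row 1 by 5; eliminate column r from the other rows.
In the new row 1, the p entry is the old entry divided by the pivot: 1/5 = 1/5.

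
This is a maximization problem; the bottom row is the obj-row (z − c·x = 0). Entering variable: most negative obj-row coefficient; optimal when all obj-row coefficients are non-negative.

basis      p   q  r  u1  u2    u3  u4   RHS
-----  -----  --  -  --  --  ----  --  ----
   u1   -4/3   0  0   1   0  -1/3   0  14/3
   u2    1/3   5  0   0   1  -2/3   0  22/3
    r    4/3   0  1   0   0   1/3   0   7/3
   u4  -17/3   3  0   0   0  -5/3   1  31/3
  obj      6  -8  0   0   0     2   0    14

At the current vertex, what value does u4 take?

31/3

u4 is basic (row 4); its value is the RHS of that row, 31/3.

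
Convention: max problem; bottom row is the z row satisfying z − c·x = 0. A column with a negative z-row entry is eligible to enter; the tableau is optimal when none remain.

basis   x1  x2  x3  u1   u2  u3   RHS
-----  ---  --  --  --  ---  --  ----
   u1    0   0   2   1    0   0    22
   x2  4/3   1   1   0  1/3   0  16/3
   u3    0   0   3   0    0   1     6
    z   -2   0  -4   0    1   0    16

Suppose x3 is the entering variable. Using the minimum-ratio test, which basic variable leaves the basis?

u3

Column x3 entries and ratios — u1: 22/2 = 11; x2: (16/3)/1 = 16/3; u3: 6/3 = 2.
Smallest ratio is 2 in the row of u3, so u3 leaves.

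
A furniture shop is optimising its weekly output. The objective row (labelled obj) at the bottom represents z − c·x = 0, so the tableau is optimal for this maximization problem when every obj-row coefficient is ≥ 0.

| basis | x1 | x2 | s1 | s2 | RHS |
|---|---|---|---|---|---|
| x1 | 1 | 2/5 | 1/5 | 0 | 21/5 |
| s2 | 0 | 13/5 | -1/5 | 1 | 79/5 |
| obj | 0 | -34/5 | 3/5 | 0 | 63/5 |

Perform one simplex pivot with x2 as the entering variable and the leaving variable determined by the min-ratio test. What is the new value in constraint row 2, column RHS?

79/13

Ratio test on column x2 — row 1: (21/5)/(2/5) = 21/2; row 2: (79/5)/(13/5) = 79/13. Minimum is 79/13 at row 2 (s2 leaves); pivot element 13/5.
Divide row 2 by 13/5; eliminate column x2 from the other rows.
In the new row 2, the RHS entry is the old entry divided by the pivot: (79/5)/(13/5) = 79/13.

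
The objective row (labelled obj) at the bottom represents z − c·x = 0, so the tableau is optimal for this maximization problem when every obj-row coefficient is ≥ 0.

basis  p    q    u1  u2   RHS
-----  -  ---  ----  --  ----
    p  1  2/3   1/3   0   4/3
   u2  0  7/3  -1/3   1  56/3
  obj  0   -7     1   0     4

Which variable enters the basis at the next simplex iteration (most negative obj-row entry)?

q

Negative obj-row entries: q: -7.
The most negative is -7 in column q, so q enters.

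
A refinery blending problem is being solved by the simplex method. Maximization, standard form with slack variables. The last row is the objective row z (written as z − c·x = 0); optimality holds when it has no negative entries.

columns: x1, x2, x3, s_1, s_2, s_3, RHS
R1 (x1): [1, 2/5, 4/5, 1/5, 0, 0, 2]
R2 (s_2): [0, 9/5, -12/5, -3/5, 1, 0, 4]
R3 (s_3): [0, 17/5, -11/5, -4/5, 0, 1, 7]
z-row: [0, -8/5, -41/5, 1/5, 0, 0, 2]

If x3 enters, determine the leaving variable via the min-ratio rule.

x1

Column x3 entries and ratios — x1: 2/(4/5) = 5/2; s_2: -12/5 ≤ 0, skip; s_3: -11/5 ≤ 0, skip.
Smallest ratio is 5/2 in the row of x1, so x1 leaves.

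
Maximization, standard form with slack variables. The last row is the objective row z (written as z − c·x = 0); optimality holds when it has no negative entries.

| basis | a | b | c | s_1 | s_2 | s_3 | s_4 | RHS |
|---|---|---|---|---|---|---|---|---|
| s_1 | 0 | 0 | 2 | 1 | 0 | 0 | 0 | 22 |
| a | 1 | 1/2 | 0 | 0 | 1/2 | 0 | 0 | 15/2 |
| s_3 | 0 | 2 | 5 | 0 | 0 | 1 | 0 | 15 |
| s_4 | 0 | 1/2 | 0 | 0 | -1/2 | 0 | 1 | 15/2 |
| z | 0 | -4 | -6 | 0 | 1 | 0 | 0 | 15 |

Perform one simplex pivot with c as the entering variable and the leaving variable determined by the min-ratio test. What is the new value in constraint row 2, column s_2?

Ratio test on column c — row 1: 22/2 = 11; row 2: entry 0 ≤ 0; row 3: 15/5 = 3; row 4: entry 0 ≤ 0. Minimum is 3 at row 3 (s_3 leaves); pivot element 5.
Divide row 3 by 5; eliminate column c from the other rows.
Row 2 update in column s_2: 1/2 − 0·0 = 1/2.

1/2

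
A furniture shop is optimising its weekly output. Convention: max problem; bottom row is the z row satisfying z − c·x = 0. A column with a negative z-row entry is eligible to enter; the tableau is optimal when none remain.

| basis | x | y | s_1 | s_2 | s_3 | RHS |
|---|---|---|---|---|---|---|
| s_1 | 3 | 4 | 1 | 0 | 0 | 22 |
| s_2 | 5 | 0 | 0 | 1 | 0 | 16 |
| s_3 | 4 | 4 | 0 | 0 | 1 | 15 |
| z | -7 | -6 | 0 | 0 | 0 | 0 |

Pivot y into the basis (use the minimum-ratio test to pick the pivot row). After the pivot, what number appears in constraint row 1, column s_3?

-1

Ratio test on column y — row 1: 22/4 = 11/2; row 2: entry 0 ≤ 0; row 3: 15/4 = 15/4. Minimum is 15/4 at row 3 (s_3 leaves); pivot element 4.
Divide row 3 by 4; eliminate column y from the other rows.
Row 1 update in column s_3: 0 − 4·(1/4) = -1.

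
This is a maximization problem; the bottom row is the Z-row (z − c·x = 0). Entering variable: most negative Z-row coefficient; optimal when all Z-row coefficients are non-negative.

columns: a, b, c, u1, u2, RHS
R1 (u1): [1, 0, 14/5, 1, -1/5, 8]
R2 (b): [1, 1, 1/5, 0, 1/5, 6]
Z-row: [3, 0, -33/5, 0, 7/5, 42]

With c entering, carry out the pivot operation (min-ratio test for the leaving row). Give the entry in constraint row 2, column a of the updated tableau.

13/14

Ratio test on column c — row 1: 8/(14/5) = 20/7; row 2: 6/(1/5) = 30. Minimum is 20/7 at row 1 (u1 leaves); pivot element 14/5.
Divide row 1 by 14/5; eliminate column c from the other rows.
Row 2 update in column a: 1 − (1/5)·(5/14) = 13/14.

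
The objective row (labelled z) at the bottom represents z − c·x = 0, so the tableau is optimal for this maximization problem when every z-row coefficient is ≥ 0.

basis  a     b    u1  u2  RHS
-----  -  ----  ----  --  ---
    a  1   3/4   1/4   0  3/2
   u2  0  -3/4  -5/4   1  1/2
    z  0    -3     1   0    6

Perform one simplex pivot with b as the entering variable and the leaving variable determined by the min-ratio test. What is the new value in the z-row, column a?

Ratio test on column b — row 1: (3/2)/(3/4) = 2; row 2: entry -3/4 ≤ 0. Minimum is 2 at row 1 (a leaves); pivot element 3/4.
Divide row 1 by 3/4; eliminate column b from the other rows.
z-row update in column a: 0 − (-3)·(4/3) = 4.

4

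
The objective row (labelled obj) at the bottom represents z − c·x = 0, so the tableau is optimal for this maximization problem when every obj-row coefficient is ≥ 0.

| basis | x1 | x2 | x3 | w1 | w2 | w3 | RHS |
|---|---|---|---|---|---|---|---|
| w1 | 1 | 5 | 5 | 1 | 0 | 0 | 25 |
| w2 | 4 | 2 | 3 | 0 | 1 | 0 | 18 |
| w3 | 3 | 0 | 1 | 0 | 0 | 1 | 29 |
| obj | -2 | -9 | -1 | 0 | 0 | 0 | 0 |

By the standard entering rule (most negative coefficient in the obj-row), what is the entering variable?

x2

Negative obj-row entries: x1: -2, x2: -9, x3: -1.
The most negative is -9 in column x2, so x2 enters.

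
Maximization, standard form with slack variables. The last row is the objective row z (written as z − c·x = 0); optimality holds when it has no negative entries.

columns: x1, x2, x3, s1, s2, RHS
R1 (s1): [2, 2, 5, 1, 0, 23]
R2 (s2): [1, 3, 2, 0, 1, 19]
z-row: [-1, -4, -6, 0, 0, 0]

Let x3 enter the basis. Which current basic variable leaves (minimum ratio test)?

Column x3 entries and ratios — s1: 23/5 = 23/5; s2: 19/2 = 19/2.
Smallest ratio is 23/5 in the row of s1, so s1 leaves.

s1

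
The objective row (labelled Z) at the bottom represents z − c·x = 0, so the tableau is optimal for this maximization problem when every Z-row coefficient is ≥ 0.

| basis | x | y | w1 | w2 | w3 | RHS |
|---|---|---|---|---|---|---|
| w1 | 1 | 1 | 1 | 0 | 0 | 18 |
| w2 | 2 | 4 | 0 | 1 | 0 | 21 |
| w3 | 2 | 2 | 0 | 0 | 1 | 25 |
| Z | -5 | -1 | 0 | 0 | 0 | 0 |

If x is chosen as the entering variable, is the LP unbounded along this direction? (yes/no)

no

Column x has positive entries in row(s) 1, 2, 3, so the ratio test bounds it — not unbounded.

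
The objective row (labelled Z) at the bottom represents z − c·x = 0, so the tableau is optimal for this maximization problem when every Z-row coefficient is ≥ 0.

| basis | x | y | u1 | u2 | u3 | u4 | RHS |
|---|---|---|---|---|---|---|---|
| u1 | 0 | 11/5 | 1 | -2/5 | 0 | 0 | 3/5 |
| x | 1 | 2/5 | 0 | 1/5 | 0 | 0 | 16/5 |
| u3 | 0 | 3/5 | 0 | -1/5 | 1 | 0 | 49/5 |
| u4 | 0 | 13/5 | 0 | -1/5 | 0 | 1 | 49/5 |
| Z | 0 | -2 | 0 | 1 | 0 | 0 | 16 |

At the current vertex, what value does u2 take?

u2 is not in the basis, so in the current basic feasible solution u2 = 0.

0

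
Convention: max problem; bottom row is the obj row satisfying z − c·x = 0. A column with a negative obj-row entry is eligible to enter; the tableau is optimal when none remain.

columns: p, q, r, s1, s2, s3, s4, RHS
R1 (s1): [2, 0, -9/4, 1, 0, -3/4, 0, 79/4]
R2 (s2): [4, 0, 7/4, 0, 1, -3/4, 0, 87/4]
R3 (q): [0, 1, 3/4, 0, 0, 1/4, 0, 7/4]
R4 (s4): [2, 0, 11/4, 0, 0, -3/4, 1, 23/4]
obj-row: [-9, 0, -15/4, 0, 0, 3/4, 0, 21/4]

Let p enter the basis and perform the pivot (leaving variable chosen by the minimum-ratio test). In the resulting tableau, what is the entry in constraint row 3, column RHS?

7/4

Ratio test on column p — row 1: (79/4)/2 = 79/8; row 2: (87/4)/4 = 87/16; row 3: entry 0 ≤ 0; row 4: (23/4)/2 = 23/8. Minimum is 23/8 at row 4 (s4 leaves); pivot element 2.
Divide row 4 by 2; eliminate column p from the other rows.
Row 3 update in column RHS: 7/4 − 0·(23/8) = 7/4.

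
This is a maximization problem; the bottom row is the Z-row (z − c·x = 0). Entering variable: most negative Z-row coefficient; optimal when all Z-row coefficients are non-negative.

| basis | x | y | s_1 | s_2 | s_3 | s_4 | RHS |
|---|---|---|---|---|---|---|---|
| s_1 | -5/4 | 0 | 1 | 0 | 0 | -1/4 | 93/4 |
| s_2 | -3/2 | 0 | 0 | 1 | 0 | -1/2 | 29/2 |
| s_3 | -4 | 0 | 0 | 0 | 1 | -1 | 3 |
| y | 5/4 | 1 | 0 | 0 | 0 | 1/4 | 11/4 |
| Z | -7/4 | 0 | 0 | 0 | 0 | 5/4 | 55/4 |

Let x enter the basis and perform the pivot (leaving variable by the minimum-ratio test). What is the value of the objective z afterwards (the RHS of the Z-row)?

88/5

Ratio test on column x — row 1: entry -5/4 ≤ 0; row 2: entry -3/2 ≤ 0; row 3: entry -4 ≤ 0; row 4: (11/4)/(5/4) = 11/5. Minimum is 11/5 at row 4 (y leaves); pivot element 5/4.
Pivot on row 4; the Z-row RHS becomes 55/4 − (-7/4)·(11/5) = 88/5.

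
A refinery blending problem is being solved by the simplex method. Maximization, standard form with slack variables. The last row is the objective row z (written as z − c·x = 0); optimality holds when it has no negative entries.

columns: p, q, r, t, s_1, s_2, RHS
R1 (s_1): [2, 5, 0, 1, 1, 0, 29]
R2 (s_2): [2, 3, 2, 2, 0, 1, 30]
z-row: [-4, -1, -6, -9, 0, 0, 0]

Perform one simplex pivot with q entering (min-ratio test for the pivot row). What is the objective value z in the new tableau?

Ratio test on column q — row 1: 29/5 = 29/5; row 2: 30/3 = 10. Minimum is 29/5 at row 1 (s_1 leaves); pivot element 5.
Pivot on row 1; the z-row RHS becomes 0 − (-1)·(29/5) = 29/5.

29/5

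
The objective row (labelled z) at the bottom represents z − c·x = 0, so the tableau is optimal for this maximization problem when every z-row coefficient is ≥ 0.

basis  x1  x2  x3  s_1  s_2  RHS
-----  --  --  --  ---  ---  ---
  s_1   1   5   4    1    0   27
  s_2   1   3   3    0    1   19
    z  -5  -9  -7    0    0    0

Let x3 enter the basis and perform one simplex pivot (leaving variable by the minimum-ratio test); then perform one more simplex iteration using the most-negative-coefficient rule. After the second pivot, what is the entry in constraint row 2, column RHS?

Ratio test on column x3 — row 1: 27/4 = 27/4; row 2: 19/3 = 19/3. Minimum is 19/3 at row 2 (s_2 leaves); pivot element 3.
Divide row 2 by 3; eliminate column x3 from the other rows.
Second iteration: most negative z-row entry is -8/3 in column x1, so x1 enters.
Ratio test on column x1 — row 1: entry -1/3 ≤ 0; row 2: (19/3)/(1/3) = 19. Minimum is 19 at row 2 (x3 leaves); pivot element 1/3.
Divide row 2 by 1/3; eliminate column x1 from the other rows.
After both pivots, the entry at constraint row 2, column RHS is 19.

19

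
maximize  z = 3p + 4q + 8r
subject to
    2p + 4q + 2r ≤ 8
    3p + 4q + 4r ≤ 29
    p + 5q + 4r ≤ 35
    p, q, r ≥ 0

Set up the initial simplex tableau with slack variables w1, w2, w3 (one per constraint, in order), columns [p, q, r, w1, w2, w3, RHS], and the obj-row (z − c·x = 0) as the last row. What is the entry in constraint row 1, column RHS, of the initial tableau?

The RHS of constraint 1 is b_1 = 8.

8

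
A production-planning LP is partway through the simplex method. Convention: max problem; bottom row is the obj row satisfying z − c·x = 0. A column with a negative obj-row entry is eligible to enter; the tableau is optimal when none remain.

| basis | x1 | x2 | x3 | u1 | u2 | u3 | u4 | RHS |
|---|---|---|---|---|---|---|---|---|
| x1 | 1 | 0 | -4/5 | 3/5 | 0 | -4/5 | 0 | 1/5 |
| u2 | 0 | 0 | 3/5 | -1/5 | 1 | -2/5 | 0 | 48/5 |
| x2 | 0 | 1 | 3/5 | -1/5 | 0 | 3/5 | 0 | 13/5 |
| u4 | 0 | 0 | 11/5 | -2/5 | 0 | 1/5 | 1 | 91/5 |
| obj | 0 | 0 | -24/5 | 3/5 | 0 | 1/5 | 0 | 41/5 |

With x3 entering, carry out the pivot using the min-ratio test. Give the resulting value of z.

29

Ratio test on column x3 — row 1: entry -4/5 ≤ 0; row 2: (48/5)/(3/5) = 16; row 3: (13/5)/(3/5) = 13/3; row 4: (91/5)/(11/5) = 91/11. Minimum is 13/3 at row 3 (x2 leaves); pivot element 3/5.
Pivot on row 3; the obj-row RHS becomes 41/5 − (-24/5)·(13/3) = 29.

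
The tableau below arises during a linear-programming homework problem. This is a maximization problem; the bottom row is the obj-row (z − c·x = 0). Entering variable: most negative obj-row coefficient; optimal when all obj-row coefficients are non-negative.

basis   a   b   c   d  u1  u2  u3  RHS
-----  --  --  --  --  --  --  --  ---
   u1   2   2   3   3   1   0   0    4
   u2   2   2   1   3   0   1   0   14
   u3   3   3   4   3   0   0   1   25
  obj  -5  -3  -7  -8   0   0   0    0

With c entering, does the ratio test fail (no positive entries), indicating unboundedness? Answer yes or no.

Column c has positive entries in row(s) 1, 2, 3, so the ratio test bounds it — not unbounded.

no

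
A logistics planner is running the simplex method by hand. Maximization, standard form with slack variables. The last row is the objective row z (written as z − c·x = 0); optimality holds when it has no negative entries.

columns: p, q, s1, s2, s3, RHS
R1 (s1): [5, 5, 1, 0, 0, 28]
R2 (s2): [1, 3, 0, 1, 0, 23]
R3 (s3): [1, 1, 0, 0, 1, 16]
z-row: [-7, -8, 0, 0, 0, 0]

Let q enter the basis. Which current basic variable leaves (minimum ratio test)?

s1

Column q entries and ratios — s1: 28/5 = 28/5; s2: 23/3 = 23/3; s3: 16/1 = 16.
Smallest ratio is 28/5 in the row of s1, so s1 leaves.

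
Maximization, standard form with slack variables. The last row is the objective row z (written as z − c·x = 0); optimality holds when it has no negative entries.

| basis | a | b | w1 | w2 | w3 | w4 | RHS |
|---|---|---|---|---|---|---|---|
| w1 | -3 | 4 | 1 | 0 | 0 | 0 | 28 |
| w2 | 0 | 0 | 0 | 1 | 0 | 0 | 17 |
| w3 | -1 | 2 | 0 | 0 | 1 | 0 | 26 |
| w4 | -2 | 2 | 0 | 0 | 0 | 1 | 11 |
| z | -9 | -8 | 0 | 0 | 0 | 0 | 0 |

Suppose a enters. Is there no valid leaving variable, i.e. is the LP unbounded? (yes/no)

yes

Every constraint-row entry in column a is ≤ 0, so increasing a is unbounded.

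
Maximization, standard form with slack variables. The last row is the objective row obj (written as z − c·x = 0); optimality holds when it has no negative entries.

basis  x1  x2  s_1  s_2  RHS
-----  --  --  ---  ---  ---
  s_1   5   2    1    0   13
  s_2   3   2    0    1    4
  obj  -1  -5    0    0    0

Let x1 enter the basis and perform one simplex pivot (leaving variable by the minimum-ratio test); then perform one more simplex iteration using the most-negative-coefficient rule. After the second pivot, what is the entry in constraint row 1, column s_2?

-1

Ratio test on column x1 — row 1: 13/5 = 13/5; row 2: 4/3 = 4/3. Minimum is 4/3 at row 2 (s_2 leaves); pivot element 3.
Divide row 2 by 3; eliminate column x1 from the other rows.
Second iteration: most negative obj-row entry is -13/3 in column x2, so x2 enters.
Ratio test on column x2 — row 1: entry -4/3 ≤ 0; row 2: (4/3)/(2/3) = 2. Minimum is 2 at row 2 (x1 leaves); pivot element 2/3.
Divide row 2 by 2/3; eliminate column x2 from the other rows.
After both pivots, the entry at constraint row 1, column s_2 is -1.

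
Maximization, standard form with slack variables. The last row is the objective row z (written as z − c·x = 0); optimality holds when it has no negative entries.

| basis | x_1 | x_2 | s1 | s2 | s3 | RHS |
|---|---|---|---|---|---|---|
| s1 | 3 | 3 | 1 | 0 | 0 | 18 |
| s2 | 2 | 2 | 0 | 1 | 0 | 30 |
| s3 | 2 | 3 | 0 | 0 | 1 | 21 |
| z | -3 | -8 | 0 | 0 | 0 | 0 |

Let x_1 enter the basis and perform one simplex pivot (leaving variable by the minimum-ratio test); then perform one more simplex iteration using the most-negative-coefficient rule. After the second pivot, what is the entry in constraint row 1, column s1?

1/3

Ratio test on column x_1 — row 1: 18/3 = 6; row 2: 30/2 = 15; row 3: 21/2 = 21/2. Minimum is 6 at row 1 (s1 leaves); pivot element 3.
Divide row 1 by 3; eliminate column x_1 from the other rows.
Second iteration: most negative z-row entry is -5 in column x_2, so x_2 enters.
Ratio test on column x_2 — row 1: 6/1 = 6; row 2: entry 0 ≤ 0; row 3: 9/1 = 9. Minimum is 6 at row 1 (x_1 leaves); pivot element 1.
Divide row 1 by 1; eliminate column x_2 from the other rows.
After both pivots, the entry at constraint row 1, column s1 is 1/3.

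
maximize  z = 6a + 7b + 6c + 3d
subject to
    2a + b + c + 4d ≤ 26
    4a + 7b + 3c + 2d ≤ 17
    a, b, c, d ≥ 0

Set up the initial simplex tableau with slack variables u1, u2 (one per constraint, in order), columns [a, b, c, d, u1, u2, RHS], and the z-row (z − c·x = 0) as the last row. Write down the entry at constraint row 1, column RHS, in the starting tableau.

26

The RHS of constraint 1 is b_1 = 26.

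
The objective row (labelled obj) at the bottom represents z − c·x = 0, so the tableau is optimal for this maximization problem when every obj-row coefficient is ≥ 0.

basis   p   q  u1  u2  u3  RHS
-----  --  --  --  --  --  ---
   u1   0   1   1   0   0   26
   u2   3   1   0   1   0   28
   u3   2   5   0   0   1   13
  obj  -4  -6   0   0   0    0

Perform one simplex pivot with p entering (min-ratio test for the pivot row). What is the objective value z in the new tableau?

26

Ratio test on column p — row 1: entry 0 ≤ 0; row 2: 28/3 = 28/3; row 3: 13/2 = 13/2. Minimum is 13/2 at row 3 (u3 leaves); pivot element 2.
Pivot on row 3; the obj-row RHS becomes 0 − (-4)·(13/2) = 26.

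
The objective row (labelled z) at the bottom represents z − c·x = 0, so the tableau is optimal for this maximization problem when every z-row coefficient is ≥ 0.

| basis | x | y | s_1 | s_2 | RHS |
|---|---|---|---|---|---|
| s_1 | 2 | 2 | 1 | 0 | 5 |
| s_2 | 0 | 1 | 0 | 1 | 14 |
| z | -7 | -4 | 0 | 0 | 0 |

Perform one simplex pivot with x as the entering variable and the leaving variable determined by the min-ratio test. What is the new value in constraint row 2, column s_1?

0

Ratio test on column x — row 1: 5/2 = 5/2; row 2: entry 0 ≤ 0. Minimum is 5/2 at row 1 (s_1 leaves); pivot element 2.
Divide row 1 by 2; eliminate column x from the other rows.
Row 2 update in column s_1: 0 − 0·(1/2) = 0.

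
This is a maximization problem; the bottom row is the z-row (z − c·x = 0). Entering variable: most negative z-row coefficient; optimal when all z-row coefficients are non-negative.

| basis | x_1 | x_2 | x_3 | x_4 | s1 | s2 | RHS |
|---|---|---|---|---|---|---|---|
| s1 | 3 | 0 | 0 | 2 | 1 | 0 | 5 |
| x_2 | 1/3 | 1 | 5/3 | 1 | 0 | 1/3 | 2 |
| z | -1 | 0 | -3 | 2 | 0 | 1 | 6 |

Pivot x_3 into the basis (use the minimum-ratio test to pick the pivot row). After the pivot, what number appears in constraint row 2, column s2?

1/5

Ratio test on column x_3 — row 1: entry 0 ≤ 0; row 2: 2/(5/3) = 6/5. Minimum is 6/5 at row 2 (x_2 leaves); pivot element 5/3.
Divide row 2 by 5/3; eliminate column x_3 from the other rows.
In the new row 2, the s2 entry is the old entry divided by the pivot: (1/3)/(5/3) = 1/5.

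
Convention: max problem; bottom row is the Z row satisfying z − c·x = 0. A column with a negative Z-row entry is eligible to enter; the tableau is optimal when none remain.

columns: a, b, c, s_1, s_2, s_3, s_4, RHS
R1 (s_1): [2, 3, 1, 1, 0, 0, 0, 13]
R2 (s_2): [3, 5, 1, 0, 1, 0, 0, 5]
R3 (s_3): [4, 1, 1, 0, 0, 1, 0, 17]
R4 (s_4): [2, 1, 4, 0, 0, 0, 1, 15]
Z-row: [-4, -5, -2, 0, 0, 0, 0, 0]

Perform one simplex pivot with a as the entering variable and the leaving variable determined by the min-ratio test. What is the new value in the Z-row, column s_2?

Ratio test on column a — row 1: 13/2 = 13/2; row 2: 5/3 = 5/3; row 3: 17/4 = 17/4; row 4: 15/2 = 15/2. Minimum is 5/3 at row 2 (s_2 leaves); pivot element 3.
Divide row 2 by 3; eliminate column a from the other rows.
Z-row update in column s_2: 0 − (-4)·(1/3) = 4/3.

4/3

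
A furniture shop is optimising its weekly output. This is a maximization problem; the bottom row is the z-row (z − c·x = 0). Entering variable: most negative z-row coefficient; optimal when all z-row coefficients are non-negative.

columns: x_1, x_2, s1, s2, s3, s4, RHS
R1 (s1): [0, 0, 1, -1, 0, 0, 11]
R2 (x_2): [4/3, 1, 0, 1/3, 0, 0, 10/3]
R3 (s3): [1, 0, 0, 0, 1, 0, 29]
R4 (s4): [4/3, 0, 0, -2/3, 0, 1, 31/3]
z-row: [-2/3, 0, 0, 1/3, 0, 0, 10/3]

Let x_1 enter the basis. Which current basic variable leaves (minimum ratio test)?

Column x_1 entries and ratios — s1: 0 ≤ 0, skip; x_2: (10/3)/(4/3) = 5/2; s3: 29/1 = 29; s4: (31/3)/(4/3) = 31/4.
Smallest ratio is 5/2 in the row of x_2, so x_2 leaves.

x_2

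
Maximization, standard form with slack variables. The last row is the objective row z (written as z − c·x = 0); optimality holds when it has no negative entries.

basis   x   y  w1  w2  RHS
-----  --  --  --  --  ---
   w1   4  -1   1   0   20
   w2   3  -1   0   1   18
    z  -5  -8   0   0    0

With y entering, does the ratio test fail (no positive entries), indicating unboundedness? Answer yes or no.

yes

Every constraint-row entry in column y is ≤ 0, so increasing y is unbounded.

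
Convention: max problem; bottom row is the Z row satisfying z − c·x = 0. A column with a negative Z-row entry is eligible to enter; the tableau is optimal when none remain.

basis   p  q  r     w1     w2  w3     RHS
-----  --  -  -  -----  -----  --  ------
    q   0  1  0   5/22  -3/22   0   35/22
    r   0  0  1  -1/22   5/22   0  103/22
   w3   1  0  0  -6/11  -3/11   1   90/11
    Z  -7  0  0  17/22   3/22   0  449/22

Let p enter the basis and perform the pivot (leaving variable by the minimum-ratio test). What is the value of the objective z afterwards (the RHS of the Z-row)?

1709/22

Ratio test on column p — row 1: entry 0 ≤ 0; row 2: entry 0 ≤ 0; row 3: (90/11)/1 = 90/11. Minimum is 90/11 at row 3 (w3 leaves); pivot element 1.
Pivot on row 3; the Z-row RHS becomes 449/22 − (-7)·(90/11) = 1709/22.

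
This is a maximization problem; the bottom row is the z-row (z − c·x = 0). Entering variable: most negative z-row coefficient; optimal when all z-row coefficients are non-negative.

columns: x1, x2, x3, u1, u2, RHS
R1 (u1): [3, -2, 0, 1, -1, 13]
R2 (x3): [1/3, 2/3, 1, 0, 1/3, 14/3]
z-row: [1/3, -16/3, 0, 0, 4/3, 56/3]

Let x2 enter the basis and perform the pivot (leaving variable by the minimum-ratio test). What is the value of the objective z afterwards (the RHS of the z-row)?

Ratio test on column x2 — row 1: entry -2 ≤ 0; row 2: (14/3)/(2/3) = 7. Minimum is 7 at row 2 (x3 leaves); pivot element 2/3.
Pivot on row 2; the z-row RHS becomes 56/3 − (-16/3)·7 = 56.

56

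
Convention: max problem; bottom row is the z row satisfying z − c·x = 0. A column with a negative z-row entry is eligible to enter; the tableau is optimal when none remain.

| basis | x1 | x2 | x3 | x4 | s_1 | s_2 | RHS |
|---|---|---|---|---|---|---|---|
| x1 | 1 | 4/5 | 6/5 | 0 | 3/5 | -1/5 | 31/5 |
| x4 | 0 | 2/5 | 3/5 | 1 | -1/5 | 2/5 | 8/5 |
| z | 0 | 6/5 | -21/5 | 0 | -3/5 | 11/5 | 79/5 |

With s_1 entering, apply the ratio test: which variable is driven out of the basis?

Column s_1 entries and ratios — x1: (31/5)/(3/5) = 31/3; x4: -1/5 ≤ 0, skip.
Smallest ratio is 31/3 in the row of x1, so x1 leaves.

x1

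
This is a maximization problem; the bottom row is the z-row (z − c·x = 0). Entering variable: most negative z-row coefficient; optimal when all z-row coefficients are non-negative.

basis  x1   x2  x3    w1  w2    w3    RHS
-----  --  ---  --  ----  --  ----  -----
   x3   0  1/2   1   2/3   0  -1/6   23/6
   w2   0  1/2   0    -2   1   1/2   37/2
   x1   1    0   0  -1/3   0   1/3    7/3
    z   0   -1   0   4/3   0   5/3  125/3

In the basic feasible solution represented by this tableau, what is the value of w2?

w2 is basic (row 2); its value is the RHS of that row, 37/2.

37/2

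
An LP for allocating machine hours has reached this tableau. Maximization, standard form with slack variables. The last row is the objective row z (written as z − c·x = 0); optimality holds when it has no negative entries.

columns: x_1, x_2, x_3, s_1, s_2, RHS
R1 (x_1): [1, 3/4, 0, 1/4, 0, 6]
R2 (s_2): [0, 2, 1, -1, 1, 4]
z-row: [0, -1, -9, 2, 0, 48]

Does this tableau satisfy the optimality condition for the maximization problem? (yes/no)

no

The z-row has a negative entry -9 in column x_3, so it is not optimal.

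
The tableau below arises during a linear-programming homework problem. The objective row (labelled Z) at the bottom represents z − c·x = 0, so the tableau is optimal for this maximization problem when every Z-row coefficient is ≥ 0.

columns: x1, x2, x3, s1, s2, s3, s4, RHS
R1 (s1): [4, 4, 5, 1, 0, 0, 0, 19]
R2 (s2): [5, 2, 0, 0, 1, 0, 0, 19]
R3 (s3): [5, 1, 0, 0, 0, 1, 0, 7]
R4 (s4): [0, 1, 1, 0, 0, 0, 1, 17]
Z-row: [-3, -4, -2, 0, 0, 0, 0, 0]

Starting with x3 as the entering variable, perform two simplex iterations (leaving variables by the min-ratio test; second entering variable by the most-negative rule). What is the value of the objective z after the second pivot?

Ratio test on column x3 — row 1: 19/5 = 19/5; row 2: entry 0 ≤ 0; row 3: entry 0 ≤ 0; row 4: 17/1 = 17. Minimum is 19/5 at row 1 (s1 leaves); pivot element 5.
Pivot on row 1; the Z-row RHS becomes 0 − (-2)·(19/5) = 38/5.
Next entering variable (most negative Z-row entry -12/5): x2.
Ratio test on column x2 — row 1: (19/5)/(4/5) = 19/4; row 2: 19/2 = 19/2; row 3: 7/1 = 7; row 4: (66/5)/(1/5) = 66. Minimum is 19/4 at row 1 (x3 leaves); pivot element 4/5.
After the second pivot the Z-row RHS is 38/5 − (-12/5)·(19/4) = 19.

19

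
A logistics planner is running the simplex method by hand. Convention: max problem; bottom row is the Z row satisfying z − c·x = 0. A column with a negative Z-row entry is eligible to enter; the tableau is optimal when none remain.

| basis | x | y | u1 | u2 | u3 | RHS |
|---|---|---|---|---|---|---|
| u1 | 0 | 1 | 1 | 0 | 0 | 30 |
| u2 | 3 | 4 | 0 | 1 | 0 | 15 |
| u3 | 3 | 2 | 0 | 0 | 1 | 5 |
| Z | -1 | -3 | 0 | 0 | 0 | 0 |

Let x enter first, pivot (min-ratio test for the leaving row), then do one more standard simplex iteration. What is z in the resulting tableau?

Ratio test on column x — row 1: entry 0 ≤ 0; row 2: 15/3 = 5; row 3: 5/3 = 5/3. Minimum is 5/3 at row 3 (u3 leaves); pivot element 3.
Pivot on row 3; the Z-row RHS becomes 0 − (-1)·(5/3) = 5/3.
Next entering variable (most negative Z-row entry -7/3): y.
Ratio test on column y — row 1: 30/1 = 30; row 2: 10/2 = 5; row 3: (5/3)/(2/3) = 5/2. Minimum is 5/2 at row 3 (x leaves); pivot element 2/3.
After the second pivot the Z-row RHS is 5/3 − (-7/3)·(5/2) = 15/2.

15/2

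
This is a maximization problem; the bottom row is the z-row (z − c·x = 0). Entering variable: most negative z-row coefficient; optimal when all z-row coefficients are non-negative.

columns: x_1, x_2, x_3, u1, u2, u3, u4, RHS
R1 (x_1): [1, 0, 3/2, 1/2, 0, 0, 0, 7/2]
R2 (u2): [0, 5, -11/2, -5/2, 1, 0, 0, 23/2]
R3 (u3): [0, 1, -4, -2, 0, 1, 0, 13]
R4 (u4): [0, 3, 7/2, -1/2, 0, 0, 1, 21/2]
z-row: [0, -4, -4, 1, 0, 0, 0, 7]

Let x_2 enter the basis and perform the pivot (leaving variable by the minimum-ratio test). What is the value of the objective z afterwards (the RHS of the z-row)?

Ratio test on column x_2 — row 1: entry 0 ≤ 0; row 2: (23/2)/5 = 23/10; row 3: 13/1 = 13; row 4: (21/2)/3 = 7/2. Minimum is 23/10 at row 2 (u2 leaves); pivot element 5.
Pivot on row 2; the z-row RHS becomes 7 − (-4)·(23/10) = 81/5.

81/5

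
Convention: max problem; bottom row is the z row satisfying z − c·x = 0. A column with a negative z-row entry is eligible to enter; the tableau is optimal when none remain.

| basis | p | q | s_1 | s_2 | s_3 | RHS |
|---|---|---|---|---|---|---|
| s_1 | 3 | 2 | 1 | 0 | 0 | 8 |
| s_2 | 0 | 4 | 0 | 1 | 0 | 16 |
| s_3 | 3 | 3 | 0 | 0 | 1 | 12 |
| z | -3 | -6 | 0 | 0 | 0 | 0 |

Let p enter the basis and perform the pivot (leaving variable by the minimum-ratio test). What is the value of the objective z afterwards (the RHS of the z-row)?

8

Ratio test on column p — row 1: 8/3 = 8/3; row 2: entry 0 ≤ 0; row 3: 12/3 = 4. Minimum is 8/3 at row 1 (s_1 leaves); pivot element 3.
Pivot on row 1; the z-row RHS becomes 0 − (-3)·(8/3) = 8.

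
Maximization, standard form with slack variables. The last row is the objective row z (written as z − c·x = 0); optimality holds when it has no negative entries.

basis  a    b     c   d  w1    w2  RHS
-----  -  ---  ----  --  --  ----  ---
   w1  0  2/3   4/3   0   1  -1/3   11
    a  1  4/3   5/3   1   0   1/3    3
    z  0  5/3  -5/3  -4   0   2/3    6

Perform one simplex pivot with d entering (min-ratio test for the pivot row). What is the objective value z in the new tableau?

Ratio test on column d — row 1: entry 0 ≤ 0; row 2: 3/1 = 3. Minimum is 3 at row 2 (a leaves); pivot element 1.
Pivot on row 2; the z-row RHS becomes 6 − (-4)·3 = 18.

18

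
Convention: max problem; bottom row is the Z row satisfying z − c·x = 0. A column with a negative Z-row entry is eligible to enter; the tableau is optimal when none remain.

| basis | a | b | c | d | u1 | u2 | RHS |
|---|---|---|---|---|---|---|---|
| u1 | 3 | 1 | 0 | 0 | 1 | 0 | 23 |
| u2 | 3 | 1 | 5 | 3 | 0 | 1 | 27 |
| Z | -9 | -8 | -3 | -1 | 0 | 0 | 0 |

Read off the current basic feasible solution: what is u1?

23

u1 is basic (row 1); its value is the RHS of that row, 23.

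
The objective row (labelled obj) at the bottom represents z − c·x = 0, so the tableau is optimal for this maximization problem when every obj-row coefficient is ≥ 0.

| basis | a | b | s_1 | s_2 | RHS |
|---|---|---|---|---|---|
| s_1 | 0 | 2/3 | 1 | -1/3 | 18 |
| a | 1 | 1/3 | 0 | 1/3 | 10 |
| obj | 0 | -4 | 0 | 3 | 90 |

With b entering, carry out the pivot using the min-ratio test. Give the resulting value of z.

198

Ratio test on column b — row 1: 18/(2/3) = 27; row 2: 10/(1/3) = 30. Minimum is 27 at row 1 (s_1 leaves); pivot element 2/3.
Pivot on row 1; the obj-row RHS becomes 90 − (-4)·27 = 198.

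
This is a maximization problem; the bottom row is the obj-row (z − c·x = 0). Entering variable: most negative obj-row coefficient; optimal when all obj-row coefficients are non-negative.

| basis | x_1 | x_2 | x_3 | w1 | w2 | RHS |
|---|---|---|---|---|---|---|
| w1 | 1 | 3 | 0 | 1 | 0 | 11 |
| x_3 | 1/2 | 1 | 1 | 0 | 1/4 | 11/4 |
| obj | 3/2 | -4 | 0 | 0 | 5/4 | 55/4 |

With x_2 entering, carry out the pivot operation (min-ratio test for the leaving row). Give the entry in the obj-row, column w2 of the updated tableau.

Ratio test on column x_2 — row 1: 11/3 = 11/3; row 2: (11/4)/1 = 11/4. Minimum is 11/4 at row 2 (x_3 leaves); pivot element 1.
Divide row 2 by 1; eliminate column x_2 from the other rows.
obj-row update in column w2: 5/4 − (-4)·(1/4) = 9/4.

9/4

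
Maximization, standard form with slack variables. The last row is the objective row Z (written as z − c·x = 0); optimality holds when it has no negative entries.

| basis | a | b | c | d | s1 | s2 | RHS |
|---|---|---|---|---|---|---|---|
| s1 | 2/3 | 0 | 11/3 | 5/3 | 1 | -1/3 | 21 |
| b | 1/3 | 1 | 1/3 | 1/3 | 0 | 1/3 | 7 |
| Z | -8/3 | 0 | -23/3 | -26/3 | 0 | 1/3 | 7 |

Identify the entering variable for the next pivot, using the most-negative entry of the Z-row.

Negative Z-row entries: a: -8/3, c: -23/3, d: -26/3.
The most negative is -26/3 in column d, so d enters.

d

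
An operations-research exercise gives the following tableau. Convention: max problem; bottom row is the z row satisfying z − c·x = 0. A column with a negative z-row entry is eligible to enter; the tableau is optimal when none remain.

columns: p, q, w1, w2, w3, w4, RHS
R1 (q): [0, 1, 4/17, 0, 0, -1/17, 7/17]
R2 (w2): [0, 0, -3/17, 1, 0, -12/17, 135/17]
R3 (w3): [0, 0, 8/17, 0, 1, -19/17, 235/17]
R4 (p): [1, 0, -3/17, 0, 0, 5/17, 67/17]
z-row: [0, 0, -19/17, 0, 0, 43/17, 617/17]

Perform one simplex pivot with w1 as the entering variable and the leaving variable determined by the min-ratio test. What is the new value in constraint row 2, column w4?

Ratio test on column w1 — row 1: (7/17)/(4/17) = 7/4; row 2: entry -3/17 ≤ 0; row 3: (235/17)/(8/17) = 235/8; row 4: entry -3/17 ≤ 0. Minimum is 7/4 at row 1 (q leaves); pivot element 4/17.
Divide row 1 by 4/17; eliminate column w1 from the other rows.
Row 2 update in column w4: -12/17 − (-3/17)·(-1/4) = -3/4.

-3/4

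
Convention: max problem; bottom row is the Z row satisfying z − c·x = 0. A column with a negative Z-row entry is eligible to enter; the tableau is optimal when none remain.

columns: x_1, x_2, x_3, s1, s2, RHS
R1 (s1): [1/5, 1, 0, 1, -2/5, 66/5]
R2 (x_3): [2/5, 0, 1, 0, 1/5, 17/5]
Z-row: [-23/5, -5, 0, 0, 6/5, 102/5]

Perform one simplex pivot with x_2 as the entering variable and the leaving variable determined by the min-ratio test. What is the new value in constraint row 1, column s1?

Ratio test on column x_2 — row 1: (66/5)/1 = 66/5; row 2: entry 0 ≤ 0. Minimum is 66/5 at row 1 (s1 leaves); pivot element 1.
Divide row 1 by 1; eliminate column x_2 from the other rows.
In the new row 1, the s1 entry is the old entry divided by the pivot: 1/1 = 1.

1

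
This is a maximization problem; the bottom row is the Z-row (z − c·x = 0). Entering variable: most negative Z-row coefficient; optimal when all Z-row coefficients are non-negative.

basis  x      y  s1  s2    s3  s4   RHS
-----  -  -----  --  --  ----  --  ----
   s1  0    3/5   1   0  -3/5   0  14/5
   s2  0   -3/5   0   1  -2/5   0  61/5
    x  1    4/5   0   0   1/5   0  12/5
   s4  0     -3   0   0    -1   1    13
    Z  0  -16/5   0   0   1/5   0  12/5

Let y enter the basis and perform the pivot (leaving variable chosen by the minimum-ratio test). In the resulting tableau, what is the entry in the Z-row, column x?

Ratio test on column y — row 1: (14/5)/(3/5) = 14/3; row 2: entry -3/5 ≤ 0; row 3: (12/5)/(4/5) = 3; row 4: entry -3 ≤ 0. Minimum is 3 at row 3 (x leaves); pivot element 4/5.
Divide row 3 by 4/5; eliminate column y from the other rows.
Z-row update in column x: 0 − (-16/5)·(5/4) = 4.

4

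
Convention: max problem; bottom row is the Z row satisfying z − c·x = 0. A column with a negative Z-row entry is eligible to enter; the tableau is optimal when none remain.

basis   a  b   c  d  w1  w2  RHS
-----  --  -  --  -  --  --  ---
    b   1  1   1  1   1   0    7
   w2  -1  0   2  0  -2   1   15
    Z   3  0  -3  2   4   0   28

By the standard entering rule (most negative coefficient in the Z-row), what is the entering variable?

c

Negative Z-row entries: c: -3.
The most negative is -3 in column c, so c enters.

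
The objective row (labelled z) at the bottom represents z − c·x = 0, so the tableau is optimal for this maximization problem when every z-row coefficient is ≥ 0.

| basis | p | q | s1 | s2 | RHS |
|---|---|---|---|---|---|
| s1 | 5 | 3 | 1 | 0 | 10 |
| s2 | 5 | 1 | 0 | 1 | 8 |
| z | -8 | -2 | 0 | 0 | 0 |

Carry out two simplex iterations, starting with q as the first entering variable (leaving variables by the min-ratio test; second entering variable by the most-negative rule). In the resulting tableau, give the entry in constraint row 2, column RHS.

Ratio test on column q — row 1: 10/3 = 10/3; row 2: 8/1 = 8. Minimum is 10/3 at row 1 (s1 leaves); pivot element 3.
Divide row 1 by 3; eliminate column q from the other rows.
Second iteration: most negative z-row entry is -14/3 in column p, so p enters.
Ratio test on column p — row 1: (10/3)/(5/3) = 2; row 2: (14/3)/(10/3) = 7/5. Minimum is 7/5 at row 2 (s2 leaves); pivot element 10/3.
Divide row 2 by 10/3; eliminate column p from the other rows.
After both pivots, the entry at constraint row 2, column RHS is 7/5.

7/5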